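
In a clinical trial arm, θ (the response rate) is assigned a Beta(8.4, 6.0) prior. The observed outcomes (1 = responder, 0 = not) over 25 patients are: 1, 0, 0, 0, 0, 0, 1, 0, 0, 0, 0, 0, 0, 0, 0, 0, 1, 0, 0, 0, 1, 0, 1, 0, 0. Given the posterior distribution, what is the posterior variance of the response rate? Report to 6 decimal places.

The Beta prior is conjugate to a Binomial/Bernoulli likelihood; the update adds successes to α and failures to β.
Posterior: Beta(α+k, β+n−k) = Beta(8.4+5, 6.0+20) = Beta(13.4, 26.0).
Var = αβ/((α+β)²(α+β+1)) = 13.4·26.0/(39.4²·40.4) = 0.005555.

0.005555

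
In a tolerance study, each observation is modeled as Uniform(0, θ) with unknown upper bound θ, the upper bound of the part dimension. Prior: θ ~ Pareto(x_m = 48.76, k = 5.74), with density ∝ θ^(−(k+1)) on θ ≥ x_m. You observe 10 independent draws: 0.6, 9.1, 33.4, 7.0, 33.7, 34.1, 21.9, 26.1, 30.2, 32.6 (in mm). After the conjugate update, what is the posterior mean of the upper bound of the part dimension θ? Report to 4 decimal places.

52.0680

A Pareto(scale x_m, shape k) prior on the upper bound θ of Uniform(0, θ) is conjugate: posterior is Pareto(max(x_m, max xᵢ), k + n).
Sample maximum = 34.1; prior scale x_m = 48.76 → posterior scale = max = 48.76.
Posterior shape = 5.74 + 10 = 15.74.
E[θ|data] = k·x_m/(k−1) = 15.74·48.76/14.74 = 52.0680.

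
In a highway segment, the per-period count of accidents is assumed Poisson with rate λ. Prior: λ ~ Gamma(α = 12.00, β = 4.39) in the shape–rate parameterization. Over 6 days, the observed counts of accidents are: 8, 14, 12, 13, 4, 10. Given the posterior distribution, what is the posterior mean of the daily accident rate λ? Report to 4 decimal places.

With a Gamma(shape α, rate β) prior, the Poisson likelihood is conjugate: the posterior is Gamma(α + ΣXᵢ, β + n).
Sum of counts S = 61 over n = 6 days.
Posterior: Gamma(α+S, β+n) = Gamma(12.00+61, 4.39+6) = Gamma(73.00, 10.39).
Posterior mean = α/β = 73.00/10.39 = 7.0260.

7.0260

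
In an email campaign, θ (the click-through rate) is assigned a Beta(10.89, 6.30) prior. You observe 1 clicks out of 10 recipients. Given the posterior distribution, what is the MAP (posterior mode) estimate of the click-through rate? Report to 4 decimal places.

0.4323

The Beta prior is conjugate to a Binomial/Bernoulli likelihood; the update adds successes to α and failures to β.
Posterior: Beta(α+k, β+n−k) = Beta(10.89+1, 6.30+9) = Beta(11.89, 15.30).
Mode of Beta(a,b) for a,b>1 is (a−1)/(a+b−2) = 10.89/25.19 = 0.4323.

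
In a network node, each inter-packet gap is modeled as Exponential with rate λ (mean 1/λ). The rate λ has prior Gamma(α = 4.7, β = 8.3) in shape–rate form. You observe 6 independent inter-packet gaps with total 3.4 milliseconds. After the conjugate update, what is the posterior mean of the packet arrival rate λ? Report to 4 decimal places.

With a Gamma(shape α, rate β) prior on the exponential rate λ, the posterior after n observations with total T = Σxᵢ is Gamma(α+n, β+T).
Posterior: Gamma(4.7+6, 8.3+3.4) = Gamma(10.7, 11.7).
Posterior mean of λ = α/β = 10.7/11.7 = 0.9145.

0.9145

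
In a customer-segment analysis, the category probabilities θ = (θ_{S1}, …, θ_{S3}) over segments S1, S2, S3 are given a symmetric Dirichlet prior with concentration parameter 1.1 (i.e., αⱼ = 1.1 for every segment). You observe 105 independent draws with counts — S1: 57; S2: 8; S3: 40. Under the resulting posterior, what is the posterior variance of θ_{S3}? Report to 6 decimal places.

The Dirichlet prior is conjugate to the Multinomial likelihood: each posterior αⱼ = prior αⱼ + observed count nⱼ.
Posterior concentration: (58.1, 9.1, 41.1), total = 108.3.
Var[θ_j] = α_j(Σα−α_j)/((Σα)²(Σα+1)) = 41.1·67.2/(108.3²·109.3) = 0.002154.

0.002154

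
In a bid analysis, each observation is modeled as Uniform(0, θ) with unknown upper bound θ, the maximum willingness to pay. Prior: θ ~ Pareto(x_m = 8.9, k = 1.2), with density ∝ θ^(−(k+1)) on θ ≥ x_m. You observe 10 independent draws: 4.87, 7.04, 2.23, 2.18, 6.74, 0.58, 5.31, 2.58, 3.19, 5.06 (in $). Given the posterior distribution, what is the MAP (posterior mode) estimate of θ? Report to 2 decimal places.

A Pareto(scale x_m, shape k) prior on the upper bound θ of Uniform(0, θ) is conjugate: posterior is Pareto(max(x_m, max xᵢ), k + n).
Sample maximum = 7.04; prior scale x_m = 8.9 → posterior scale = max = 8.90.
Posterior shape = 1.2 + 10 = 11.2.
The Pareto density is decreasing on [x_m, ∞), so the mode is x_m = 8.90.

8.90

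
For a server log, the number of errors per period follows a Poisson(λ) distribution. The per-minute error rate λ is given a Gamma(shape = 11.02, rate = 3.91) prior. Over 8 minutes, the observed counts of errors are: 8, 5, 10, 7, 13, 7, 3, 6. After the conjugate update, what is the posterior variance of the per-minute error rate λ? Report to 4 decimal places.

0.4936

With a Gamma(shape α, rate β) prior, the Poisson likelihood is conjugate: the posterior is Gamma(α + ΣXᵢ, β + n).
Sum of counts S = 59 over n = 8 minutes.
Posterior: Gamma(α+S, β+n) = Gamma(11.02+59, 3.91+8) = Gamma(70.02, 11.91).
Var = α/β² = 70.02/11.91² = 0.4936.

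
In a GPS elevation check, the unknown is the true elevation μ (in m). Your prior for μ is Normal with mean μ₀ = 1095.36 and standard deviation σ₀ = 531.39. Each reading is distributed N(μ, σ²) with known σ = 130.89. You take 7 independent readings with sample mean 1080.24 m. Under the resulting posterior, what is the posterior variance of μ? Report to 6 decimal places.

For Normal data with known variance σ², a Normal(μ₀, σ₀²) prior on μ is conjugate. Posterior precision = 1/σ₀² + n/σ²; posterior mean is the precision-weighted average of μ₀ and x̄.
σ₀² = 531.39² = 282375.3321, σ² = 130.89² = 17132.1921; σ² + n·σ₀² = 17132.1921 + 7·282375.3321 = 1993759.5168.
Posterior precision = 1/σ₀² + n/σ² = 1/282375.3321 + 7/17132.1921 = (σ² + n·σ₀²)/(σ₀²σ²) = 1993759.5168/(282375.3321·17132.1921); posterior variance σₙ² = σ₀²σ²/(σ² + n·σ₀²) = 282375.3321·17132.1921/1993759.5168 = 2426.425250.

2426.425250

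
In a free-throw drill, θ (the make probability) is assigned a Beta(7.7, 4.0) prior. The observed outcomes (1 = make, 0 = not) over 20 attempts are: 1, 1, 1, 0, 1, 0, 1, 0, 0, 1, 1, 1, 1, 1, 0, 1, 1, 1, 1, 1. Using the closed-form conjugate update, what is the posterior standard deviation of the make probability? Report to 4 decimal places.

The Beta prior is conjugate to a Binomial/Bernoulli likelihood; the update adds successes to α and failures to β.
Posterior: Beta(α+k, β+n−k) = Beta(7.7+15, 4.0+5) = Beta(22.7, 9.0).
Var = αβ/((α+β)²(α+β+1)) = 22.7·9.0/(31.7²·32.7) = 0.00621730; SD = √0.00621730 = 0.0788.

0.0788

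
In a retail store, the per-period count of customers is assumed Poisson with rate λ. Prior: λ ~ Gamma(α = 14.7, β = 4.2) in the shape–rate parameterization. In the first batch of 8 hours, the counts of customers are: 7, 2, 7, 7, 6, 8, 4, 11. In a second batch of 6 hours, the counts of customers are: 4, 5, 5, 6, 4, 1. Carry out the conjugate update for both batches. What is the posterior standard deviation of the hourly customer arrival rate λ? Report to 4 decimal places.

0.5262

With a Gamma(shape α, rate β) prior, the Poisson likelihood is conjugate: the posterior is Gamma(α + ΣXᵢ, β + n).
Batch 1: sum of counts S = 52 over n = 8 hours.
After batch 1: Gamma(α+S, β+n) = Gamma(14.7+52, 4.2+8) = Gamma(66.7, 12.2).
Batch 2: sum of counts S = 25 over n = 6 hours.
After batch 2: Gamma(α+S, β+n) = Gamma(66.7+25, 12.2+6) = Gamma(91.7, 18.2).
SD = √α/β = √91.7/18.2 = 0.5262.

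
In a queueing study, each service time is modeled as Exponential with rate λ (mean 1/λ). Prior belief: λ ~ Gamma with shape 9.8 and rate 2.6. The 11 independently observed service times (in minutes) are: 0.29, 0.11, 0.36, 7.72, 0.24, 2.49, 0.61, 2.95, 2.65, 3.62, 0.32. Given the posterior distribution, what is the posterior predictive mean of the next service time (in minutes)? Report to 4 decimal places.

1.2101

With a Gamma(shape α, rate β) prior on the exponential rate λ, the posterior after n observations with total T = Σxᵢ is Gamma(α+n, β+T).
Sum of observations T = 21.36 minutes; n = 11.
Posterior: Gamma(9.8+11, 2.6+21.36) = Gamma(20.8, 23.96).
The predictive distribution for the next observation is Lomax; its mean is β/(α−1) = 23.96/19.8 = 1.2101.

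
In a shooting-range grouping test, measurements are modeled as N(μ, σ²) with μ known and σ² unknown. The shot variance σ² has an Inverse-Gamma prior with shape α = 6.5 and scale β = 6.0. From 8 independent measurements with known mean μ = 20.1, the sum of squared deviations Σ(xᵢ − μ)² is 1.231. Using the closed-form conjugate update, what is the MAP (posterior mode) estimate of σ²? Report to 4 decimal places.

With known mean μ and an Inverse-Gamma(α, β) prior on σ², the Normal likelihood is conjugate: posterior is Inv-Gamma(α + n/2, β + Σ(xᵢ−μ)²/2).
Posterior: Inv-Gamma(6.5 + 8/2, 6.0 + 1.231/2) = Inv-Gamma(10.50, 6.6155).
Mode = β/(α+1) = 6.6155/11.50 = 0.5753.

0.5753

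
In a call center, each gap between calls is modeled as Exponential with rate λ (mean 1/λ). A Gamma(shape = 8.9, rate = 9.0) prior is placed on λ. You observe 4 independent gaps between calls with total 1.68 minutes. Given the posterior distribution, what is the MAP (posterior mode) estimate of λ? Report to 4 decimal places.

1.1142

With a Gamma(shape α, rate β) prior on the exponential rate λ, the posterior after n observations with total T = Σxᵢ is Gamma(α+n, β+T).
Posterior: Gamma(8.9+4, 9.0+1.68) = Gamma(12.9, 10.68).
Mode = (α−1)/β = 1.1142.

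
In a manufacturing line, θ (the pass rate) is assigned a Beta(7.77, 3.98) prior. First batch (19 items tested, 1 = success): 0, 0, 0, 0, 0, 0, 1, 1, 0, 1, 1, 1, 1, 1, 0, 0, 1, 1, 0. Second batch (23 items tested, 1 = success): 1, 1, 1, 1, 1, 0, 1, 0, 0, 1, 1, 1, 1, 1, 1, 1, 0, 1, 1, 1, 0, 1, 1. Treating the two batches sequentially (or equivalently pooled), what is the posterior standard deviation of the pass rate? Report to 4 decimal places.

0.0646

The Beta prior is conjugate to a Binomial/Bernoulli likelihood; the update adds successes to α and failures to β.
After batch 1: Beta(7.77+9, 3.98+10) = Beta(16.77, 13.98).
After batch 2: Beta(16.77+18, 13.98+5) = Beta(34.77, 18.98).
Var = αβ/((α+β)²(α+β+1)) = 34.77·18.98/(53.75²·54.75) = 0.00417215; SD = √0.00417215 = 0.0646.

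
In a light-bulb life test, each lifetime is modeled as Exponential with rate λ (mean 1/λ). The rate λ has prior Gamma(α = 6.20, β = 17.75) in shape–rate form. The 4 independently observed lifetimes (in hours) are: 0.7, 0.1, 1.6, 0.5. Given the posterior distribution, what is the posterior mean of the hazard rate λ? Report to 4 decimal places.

0.4939

With a Gamma(shape α, rate β) prior on the exponential rate λ, the posterior after n observations with total T = Σxᵢ is Gamma(α+n, β+T).
Sum of observations T = 2.9 hours; n = 4.
Posterior: Gamma(6.20+4, 17.75+2.9) = Gamma(10.20, 20.65).
Posterior mean of λ = α/β = 10.20/20.65 = 0.4939.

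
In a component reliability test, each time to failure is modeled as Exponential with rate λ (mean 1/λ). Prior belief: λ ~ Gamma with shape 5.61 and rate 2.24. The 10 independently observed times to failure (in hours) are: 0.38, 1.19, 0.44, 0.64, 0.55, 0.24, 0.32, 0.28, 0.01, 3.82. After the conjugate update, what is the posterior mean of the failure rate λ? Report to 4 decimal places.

1.5440

With a Gamma(shape α, rate β) prior on the exponential rate λ, the posterior after n observations with total T = Σxᵢ is Gamma(α+n, β+T).
Sum of observations T = 7.87 hours; n = 10.
Posterior: Gamma(5.61+10, 2.24+7.87) = Gamma(15.61, 10.11).
Posterior mean of λ = α/β = 15.61/10.11 = 1.5440.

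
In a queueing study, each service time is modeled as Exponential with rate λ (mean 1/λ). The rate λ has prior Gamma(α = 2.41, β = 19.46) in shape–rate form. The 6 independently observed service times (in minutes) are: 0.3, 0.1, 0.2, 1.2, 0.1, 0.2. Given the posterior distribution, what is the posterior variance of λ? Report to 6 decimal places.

With a Gamma(shape α, rate β) prior on the exponential rate λ, the posterior after n observations with total T = Σxᵢ is Gamma(α+n, β+T).
Sum of observations T = 2.1 minutes; n = 6.
Posterior: Gamma(2.41+6, 19.46+2.1) = Gamma(8.41, 21.56).
Var = α/β² = 0.018092.

0.018092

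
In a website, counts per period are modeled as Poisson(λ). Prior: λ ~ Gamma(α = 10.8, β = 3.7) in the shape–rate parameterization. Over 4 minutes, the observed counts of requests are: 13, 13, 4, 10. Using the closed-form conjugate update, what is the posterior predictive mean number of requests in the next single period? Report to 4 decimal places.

With a Gamma(shape α, rate β) prior, the Poisson likelihood is conjugate: the posterior is Gamma(α + ΣXᵢ, β + n).
Sum of counts S = 40 over n = 4 minutes.
Posterior: Gamma(α+S, β+n) = Gamma(10.8+40, 3.7+4) = Gamma(50.8, 7.7).
The predictive distribution for one future period is NegBinom with mean α/β = 6.5974.

6.5974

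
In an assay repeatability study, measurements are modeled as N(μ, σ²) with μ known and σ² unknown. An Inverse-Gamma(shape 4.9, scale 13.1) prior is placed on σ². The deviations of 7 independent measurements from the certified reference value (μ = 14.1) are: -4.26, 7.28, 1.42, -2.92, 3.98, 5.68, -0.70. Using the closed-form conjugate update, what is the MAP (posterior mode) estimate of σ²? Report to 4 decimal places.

With known mean μ and an Inverse-Gamma(α, β) prior on σ², the Normal likelihood is conjugate: posterior is Inv-Gamma(α + n/2, β + Σ(xᵢ−μ)²/2).
Σ(xᵢ−μ)² = (-4.26)² + (7.28)² + (1.42)² + (-2.92)² + (3.98)² + (5.68)² + (-0.70)² = 130.2816.
Posterior: Inv-Gamma(4.9 + 7/2, 13.1 + 130.2816/2) = Inv-Gamma(8.40, 78.24080).
Mode = β/(α+1) = 78.24080/9.40 = 8.3235.

8.3235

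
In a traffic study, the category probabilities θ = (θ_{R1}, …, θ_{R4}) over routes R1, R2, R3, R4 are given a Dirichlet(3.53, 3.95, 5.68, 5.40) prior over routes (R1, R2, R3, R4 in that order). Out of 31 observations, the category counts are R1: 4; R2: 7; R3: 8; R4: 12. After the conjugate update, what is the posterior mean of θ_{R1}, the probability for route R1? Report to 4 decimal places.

0.1519

The Dirichlet prior is conjugate to the Multinomial likelihood: each posterior αⱼ = prior αⱼ + observed count nⱼ.
Posterior concentration: (7.53, 10.95, 13.68, 17.40), total = 49.56.
E[θ_{R1}|data] = α_{R1}/Σα = 7.53/49.56 = 0.1519.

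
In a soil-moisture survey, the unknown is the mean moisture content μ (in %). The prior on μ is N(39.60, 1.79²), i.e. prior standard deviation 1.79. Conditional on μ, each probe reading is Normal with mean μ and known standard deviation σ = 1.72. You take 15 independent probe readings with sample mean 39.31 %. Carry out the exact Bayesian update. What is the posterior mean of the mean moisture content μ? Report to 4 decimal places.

For Normal data with known variance σ², a Normal(μ₀, σ₀²) prior on μ is conjugate. Posterior precision = 1/σ₀² + n/σ²; posterior mean is the precision-weighted average of μ₀ and x̄.
n·x̄ = 15·39.31 = 589.65.
σ₀² = 1.79² = 3.2041, σ² = 1.72² = 2.9584; σ² + n·σ₀² = 2.9584 + 15·3.2041 = 51.0199.
Posterior mean = (μ₀/σ₀² + n·x̄/σ²)/(1/σ₀² + n/σ²) = (σ²·μ₀ + σ₀²·n·x̄)/(σ² + n·σ₀²) = (2.9584·39.60 + 3.2041·589.65)/51.0199 = 2006.450205/51.0199 = 39.3268.

39.3268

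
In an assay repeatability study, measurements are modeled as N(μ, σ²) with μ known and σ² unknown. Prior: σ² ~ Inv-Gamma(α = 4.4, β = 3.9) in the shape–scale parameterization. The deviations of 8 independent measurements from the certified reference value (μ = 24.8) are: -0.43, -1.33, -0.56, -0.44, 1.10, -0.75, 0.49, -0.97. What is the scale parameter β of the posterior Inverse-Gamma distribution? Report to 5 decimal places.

With known mean μ and an Inverse-Gamma(α, β) prior on σ², the Normal likelihood is conjugate: posterior is Inv-Gamma(α + n/2, β + Σ(xᵢ−μ)²/2).
Σ(xᵢ−μ)² = (-0.43)² + (-1.33)² + (-0.56)² + (-0.44)² + (1.10)² + (-0.75)² + (0.49)² + (-0.97)² = 5.4145.
Posterior: Inv-Gamma(4.4 + 8/2, 3.9 + 5.4145/2) = Inv-Gamma(8.40, 6.60725).
Posterior β = 6.60725.

6.60725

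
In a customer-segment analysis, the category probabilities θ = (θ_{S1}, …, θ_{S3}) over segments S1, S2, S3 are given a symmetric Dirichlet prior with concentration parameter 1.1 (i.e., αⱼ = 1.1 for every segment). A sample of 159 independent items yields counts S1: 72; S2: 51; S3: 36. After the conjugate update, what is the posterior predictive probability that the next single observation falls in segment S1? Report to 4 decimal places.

0.4504

The Dirichlet prior is conjugate to the Multinomial likelihood: each posterior αⱼ = prior αⱼ + observed count nⱼ.
Posterior concentration: (73.1, 52.1, 37.1), total = 162.3.
P(next = S1 | data) = α_{S1}/Σα = 0.4504.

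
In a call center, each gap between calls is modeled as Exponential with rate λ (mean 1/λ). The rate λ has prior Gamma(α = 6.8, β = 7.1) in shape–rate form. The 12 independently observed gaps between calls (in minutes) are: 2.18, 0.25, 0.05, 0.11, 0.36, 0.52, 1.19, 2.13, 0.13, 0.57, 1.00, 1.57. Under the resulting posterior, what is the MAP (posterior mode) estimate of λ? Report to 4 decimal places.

With a Gamma(shape α, rate β) prior on the exponential rate λ, the posterior after n observations with total T = Σxᵢ is Gamma(α+n, β+T).
Sum of observations T = 10.06 minutes; n = 12.
Posterior: Gamma(6.8+12, 7.1+10.06) = Gamma(18.8, 17.16).
Mode = (α−1)/β = 1.0373.

1.0373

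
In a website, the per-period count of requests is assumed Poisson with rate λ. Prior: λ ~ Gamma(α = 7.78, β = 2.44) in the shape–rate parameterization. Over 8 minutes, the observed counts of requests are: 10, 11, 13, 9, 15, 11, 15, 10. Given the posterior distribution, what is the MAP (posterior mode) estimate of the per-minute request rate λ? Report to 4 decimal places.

With a Gamma(shape α, rate β) prior, the Poisson likelihood is conjugate: the posterior is Gamma(α + ΣXᵢ, β + n).
Sum of counts S = 94 over n = 8 minutes.
Posterior: Gamma(α+S, β+n) = Gamma(7.78+94, 2.44+8) = Gamma(101.78, 10.44).
Mode of Gamma(α,β) for α≥1 is (α−1)/β = 100.78/10.44 = 9.6533.

9.6533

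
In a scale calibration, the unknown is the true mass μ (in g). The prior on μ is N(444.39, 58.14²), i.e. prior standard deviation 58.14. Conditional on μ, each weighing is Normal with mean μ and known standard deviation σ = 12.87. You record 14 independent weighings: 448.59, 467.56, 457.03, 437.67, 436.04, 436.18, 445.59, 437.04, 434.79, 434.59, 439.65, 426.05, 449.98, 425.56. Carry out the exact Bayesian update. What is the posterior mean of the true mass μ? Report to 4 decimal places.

For Normal data with known variance σ², a Normal(μ₀, σ₀²) prior on μ is conjugate. Posterior precision = 1/σ₀² + n/σ²; posterior mean is the precision-weighted average of μ₀ and x̄.
Σxᵢ = 448.59 + 467.56 + 457.03 + 437.67 + 436.04 + 436.18 + 445.59 + 437.04 + 434.79 + 434.59 + 439.65 + 426.05 + 449.98 + 425.56 = 6176.32, so n·x̄ = 6176.32.
σ₀² = 58.14² = 3380.2596, σ² = 12.87² = 165.6369; σ² + n·σ₀² = 165.6369 + 14·3380.2596 = 47489.2713.
Posterior mean = (μ₀/σ₀² + n·x̄/σ²)/(1/σ₀² + n/σ²) = (σ²·μ₀ + σ₀²·n·x̄)/(σ² + n·σ₀²) = (165.6369·444.39 + 3380.2596·6176.32)/47489.2713 = 20951172.354663/47489.2713 = 441.1770.

441.1770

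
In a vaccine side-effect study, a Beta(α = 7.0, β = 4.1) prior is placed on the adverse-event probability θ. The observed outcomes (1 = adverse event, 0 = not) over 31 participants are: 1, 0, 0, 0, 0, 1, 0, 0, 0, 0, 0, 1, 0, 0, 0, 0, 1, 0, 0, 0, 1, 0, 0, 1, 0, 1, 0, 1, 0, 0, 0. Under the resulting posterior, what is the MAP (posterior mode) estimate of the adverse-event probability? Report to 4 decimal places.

0.3491

The Beta prior is conjugate to a Binomial/Bernoulli likelihood; the update adds successes to α and failures to β.
Posterior: Beta(α+k, β+n−k) = Beta(7.0+8, 4.1+23) = Beta(15.0, 27.1).
Mode of Beta(a,b) for a,b>1 is (a−1)/(a+b−2) = 14.0/40.1 = 0.3491.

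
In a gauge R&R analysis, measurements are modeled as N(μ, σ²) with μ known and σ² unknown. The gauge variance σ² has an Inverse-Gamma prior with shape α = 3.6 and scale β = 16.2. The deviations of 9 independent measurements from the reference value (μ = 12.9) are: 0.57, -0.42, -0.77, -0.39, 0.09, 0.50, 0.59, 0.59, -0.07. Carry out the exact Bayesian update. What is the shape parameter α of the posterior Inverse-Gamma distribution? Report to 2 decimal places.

With known mean μ and an Inverse-Gamma(α, β) prior on σ², the Normal likelihood is conjugate: posterior is Inv-Gamma(α + n/2, β + Σ(xᵢ−μ)²/2).
Σ(xᵢ−μ)² = (0.57)² + (-0.42)² + (-0.77)² + (-0.39)² + (0.09)² + (0.50)² + (0.59)² + (0.59)² + (-0.07)² = 2.2055.
Posterior: Inv-Gamma(3.6 + 9/2, 16.2 + 2.2055/2) = Inv-Gamma(8.10, 17.30275).
Posterior α = 8.10.

8.10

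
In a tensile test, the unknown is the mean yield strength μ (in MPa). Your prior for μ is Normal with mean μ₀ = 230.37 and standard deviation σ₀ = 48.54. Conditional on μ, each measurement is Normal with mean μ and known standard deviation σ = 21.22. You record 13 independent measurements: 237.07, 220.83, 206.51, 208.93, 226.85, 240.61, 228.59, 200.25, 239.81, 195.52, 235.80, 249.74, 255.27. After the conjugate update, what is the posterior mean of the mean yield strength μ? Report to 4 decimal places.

226.6531

For Normal data with known variance σ², a Normal(μ₀, σ₀²) prior on μ is conjugate. Posterior precision = 1/σ₀² + n/σ²; posterior mean is the precision-weighted average of μ₀ and x̄.
Σxᵢ = 237.07 + 220.83 + 206.51 + 208.93 + 226.85 + 240.61 + 228.59 + 200.25 + 239.81 + 195.52 + 235.80 + 249.74 + 255.27 = 2945.78, so n·x̄ = 2945.78.
σ₀² = 48.54² = 2356.1316, σ² = 21.22² = 450.2884; σ² + n·σ₀² = 450.2884 + 13·2356.1316 = 31079.9992.
Posterior mean = (μ₀/σ₀² + n·x̄/σ²)/(1/σ₀² + n/σ²) = (σ²·μ₀ + σ₀²·n·x̄)/(σ² + n·σ₀²) = (450.2884·230.37 + 2356.1316·2945.78)/31079.9992 = 7044378.283356/31079.9992 = 226.6531.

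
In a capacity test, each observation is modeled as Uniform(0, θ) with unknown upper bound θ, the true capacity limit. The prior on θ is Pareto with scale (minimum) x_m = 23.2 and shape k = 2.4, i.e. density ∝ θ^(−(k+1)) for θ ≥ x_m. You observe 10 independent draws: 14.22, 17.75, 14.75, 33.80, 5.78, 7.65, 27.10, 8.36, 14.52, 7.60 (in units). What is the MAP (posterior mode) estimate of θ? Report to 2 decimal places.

A Pareto(scale x_m, shape k) prior on the upper bound θ of Uniform(0, θ) is conjugate: posterior is Pareto(max(x_m, max xᵢ), k + n).
Sample maximum = 33.80; prior scale x_m = 23.2 → posterior scale = max = 33.80.
Posterior shape = 2.4 + 10 = 12.4.
The Pareto density is decreasing on [x_m, ∞), so the mode is x_m = 33.80.

33.80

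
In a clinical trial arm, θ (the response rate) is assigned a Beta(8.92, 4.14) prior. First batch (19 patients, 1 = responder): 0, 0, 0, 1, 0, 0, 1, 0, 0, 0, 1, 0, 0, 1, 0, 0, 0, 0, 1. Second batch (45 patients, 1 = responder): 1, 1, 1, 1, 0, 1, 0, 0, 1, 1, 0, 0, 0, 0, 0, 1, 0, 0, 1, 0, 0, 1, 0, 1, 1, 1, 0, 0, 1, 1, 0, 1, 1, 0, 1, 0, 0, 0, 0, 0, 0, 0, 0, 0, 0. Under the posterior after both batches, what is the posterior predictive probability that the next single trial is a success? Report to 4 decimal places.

0.4142

The Beta prior is conjugate to a Binomial/Bernoulli likelihood; the update adds successes to α and failures to β.
After batch 1: Beta(8.92+5, 4.14+14) = Beta(13.92, 18.14).
After batch 2: Beta(13.92+18, 18.14+27) = Beta(31.92, 45.14).
For a single future Bernoulli trial, P(success | data) = α/(α+β) = 0.4142.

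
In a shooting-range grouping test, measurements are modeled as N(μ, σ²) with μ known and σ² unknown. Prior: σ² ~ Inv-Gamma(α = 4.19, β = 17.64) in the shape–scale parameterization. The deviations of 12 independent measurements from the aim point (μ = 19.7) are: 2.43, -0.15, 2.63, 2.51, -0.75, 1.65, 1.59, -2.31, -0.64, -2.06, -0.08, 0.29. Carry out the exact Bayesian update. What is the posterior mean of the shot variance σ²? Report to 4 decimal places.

3.8258

With known mean μ and an Inverse-Gamma(α, β) prior on σ², the Normal likelihood is conjugate: posterior is Inv-Gamma(α + n/2, β + Σ(xᵢ−μ)²/2).
Σ(xᵢ−μ)² = (2.43)² + (-0.15)² + (2.63)² + (2.51)² + (-0.75)² + (1.65)² + (1.59)² + (-2.31)² + (-0.64)² + (-2.06)² + (-0.08)² + (0.29)² = 35.0373.
Posterior: Inv-Gamma(4.19 + 12/2, 17.64 + 35.0373/2) = Inv-Gamma(10.19, 35.15865).
E[σ²|data] = β/(α−1) = 35.15865/9.19 = 3.8258.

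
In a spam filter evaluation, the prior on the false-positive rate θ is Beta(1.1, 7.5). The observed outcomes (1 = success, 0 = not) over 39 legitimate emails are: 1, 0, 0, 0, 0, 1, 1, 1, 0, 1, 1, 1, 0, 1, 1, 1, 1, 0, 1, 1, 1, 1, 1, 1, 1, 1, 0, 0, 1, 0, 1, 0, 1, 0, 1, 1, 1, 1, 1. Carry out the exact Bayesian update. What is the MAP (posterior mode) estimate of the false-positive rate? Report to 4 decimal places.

0.5943

The Beta prior is conjugate to a Binomial/Bernoulli likelihood; the update adds successes to α and failures to β.
Posterior: Beta(α+k, β+n−k) = Beta(1.1+27, 7.5+12) = Beta(28.1, 19.5).
Mode of Beta(a,b) for a,b>1 is (a−1)/(a+b−2) = 27.1/45.6 = 0.5943.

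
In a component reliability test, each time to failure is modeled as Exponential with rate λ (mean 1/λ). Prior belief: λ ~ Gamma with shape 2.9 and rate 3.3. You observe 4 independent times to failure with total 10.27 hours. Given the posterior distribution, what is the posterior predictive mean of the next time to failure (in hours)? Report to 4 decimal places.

With a Gamma(shape α, rate β) prior on the exponential rate λ, the posterior after n observations with total T = Σxᵢ is Gamma(α+n, β+T).
Posterior: Gamma(2.9+4, 3.3+10.27) = Gamma(6.9, 13.57).
The predictive distribution for the next observation is Lomax; its mean is β/(α−1) = 13.57/5.9 = 2.3000.

2.3000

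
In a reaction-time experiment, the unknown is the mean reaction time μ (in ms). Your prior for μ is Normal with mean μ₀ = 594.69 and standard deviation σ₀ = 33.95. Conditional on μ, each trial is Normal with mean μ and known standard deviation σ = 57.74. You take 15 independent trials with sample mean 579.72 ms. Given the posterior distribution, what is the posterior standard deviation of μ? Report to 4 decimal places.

For Normal data with known variance σ², a Normal(μ₀, σ₀²) prior on μ is conjugate. Posterior precision = 1/σ₀² + n/σ²; posterior mean is the precision-weighted average of μ₀ and x̄.
σ₀² = 33.95² = 1152.6025, σ² = 57.74² = 3333.9076; σ² + n·σ₀² = 3333.9076 + 15·1152.6025 = 20622.9451.
Posterior precision = 1/σ₀² + n/σ² = 1/1152.6025 + 15/3333.9076 = (σ² + n·σ₀²)/(σ₀²σ²) = 20622.9451/(1152.6025·3333.9076); posterior variance σₙ² = σ₀²σ²/(σ² + n·σ₀²) = 1152.6025·3333.9076/20622.9451 = 186.329848.
Posterior SD = √σₙ² = √(1152.6025·3333.9076/20622.9451) = 13.6503.

13.6503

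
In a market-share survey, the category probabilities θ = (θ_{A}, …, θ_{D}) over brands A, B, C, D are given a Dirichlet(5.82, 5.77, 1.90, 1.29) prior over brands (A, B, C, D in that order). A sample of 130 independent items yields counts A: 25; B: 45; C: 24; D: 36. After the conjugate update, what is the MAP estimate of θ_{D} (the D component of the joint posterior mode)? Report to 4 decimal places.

The Dirichlet prior is conjugate to the Multinomial likelihood: each posterior αⱼ = prior αⱼ + observed count nⱼ.
Posterior concentration: (30.82, 50.77, 25.90, 37.29), total = 144.78.
Joint mode component: (α_{D}−1)/(Σα−K) = 36.29/140.78 = 0.2578.

0.2578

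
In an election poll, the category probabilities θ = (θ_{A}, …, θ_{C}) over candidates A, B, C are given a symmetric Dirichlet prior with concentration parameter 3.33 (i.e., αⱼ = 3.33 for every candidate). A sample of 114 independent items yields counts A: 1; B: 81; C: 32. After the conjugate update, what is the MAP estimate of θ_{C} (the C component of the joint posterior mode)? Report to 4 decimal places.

The Dirichlet prior is conjugate to the Multinomial likelihood: each posterior αⱼ = prior αⱼ + observed count nⱼ.
Posterior concentration: (4.33, 84.33, 35.33), total = 123.99.
Joint mode component: (α_{C}−1)/(Σα−K) = 34.33/120.99 = 0.2837.

0.2837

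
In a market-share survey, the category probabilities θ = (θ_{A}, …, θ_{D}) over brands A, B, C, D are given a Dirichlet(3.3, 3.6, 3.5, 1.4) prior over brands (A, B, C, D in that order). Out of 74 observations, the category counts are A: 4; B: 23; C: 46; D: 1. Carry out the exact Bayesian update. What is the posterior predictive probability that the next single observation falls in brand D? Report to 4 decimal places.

0.0280

The Dirichlet prior is conjugate to the Multinomial likelihood: each posterior αⱼ = prior αⱼ + observed count nⱼ.
Posterior concentration: (7.3, 26.6, 49.5, 2.4), total = 85.8.
P(next = D | data) = α_{D}/Σα = 0.0280.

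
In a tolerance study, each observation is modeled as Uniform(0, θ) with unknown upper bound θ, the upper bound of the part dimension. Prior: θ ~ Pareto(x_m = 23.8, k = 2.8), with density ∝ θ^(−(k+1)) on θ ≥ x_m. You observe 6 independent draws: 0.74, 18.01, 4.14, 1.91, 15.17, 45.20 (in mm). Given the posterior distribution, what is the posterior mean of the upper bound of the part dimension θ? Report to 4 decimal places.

A Pareto(scale x_m, shape k) prior on the upper bound θ of Uniform(0, θ) is conjugate: posterior is Pareto(max(x_m, max xᵢ), k + n).
Sample maximum = 45.20; prior scale x_m = 23.8 → posterior scale = max = 45.20.
Posterior shape = 2.8 + 6 = 8.8.
E[θ|data] = k·x_m/(k−1) = 8.8·45.20/7.8 = 50.9949.

50.9949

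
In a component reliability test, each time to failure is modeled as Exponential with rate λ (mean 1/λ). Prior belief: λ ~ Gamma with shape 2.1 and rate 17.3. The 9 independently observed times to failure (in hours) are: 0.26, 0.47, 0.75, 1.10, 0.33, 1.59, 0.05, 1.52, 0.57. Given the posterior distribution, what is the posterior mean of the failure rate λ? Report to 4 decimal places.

0.4637

With a Gamma(shape α, rate β) prior on the exponential rate λ, the posterior after n observations with total T = Σxᵢ is Gamma(α+n, β+T).
Sum of observations T = 6.64 hours; n = 9.
Posterior: Gamma(2.1+9, 17.3+6.64) = Gamma(11.1, 23.94).
Posterior mean of λ = α/β = 11.1/23.94 = 0.4637.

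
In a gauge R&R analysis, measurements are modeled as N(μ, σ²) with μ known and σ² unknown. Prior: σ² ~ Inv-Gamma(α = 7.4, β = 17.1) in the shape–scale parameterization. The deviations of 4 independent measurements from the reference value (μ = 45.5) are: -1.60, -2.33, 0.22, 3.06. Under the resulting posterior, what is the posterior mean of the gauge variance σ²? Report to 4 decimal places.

3.0715

With known mean μ and an Inverse-Gamma(α, β) prior on σ², the Normal likelihood is conjugate: posterior is Inv-Gamma(α + n/2, β + Σ(xᵢ−μ)²/2).
Σ(xᵢ−μ)² = (-1.60)² + (-2.33)² + (0.22)² + (3.06)² = 17.4009.
Posterior: Inv-Gamma(7.4 + 4/2, 17.1 + 17.4009/2) = Inv-Gamma(9.40, 25.80045).
E[σ²|data] = β/(α−1) = 25.80045/8.40 = 3.0715.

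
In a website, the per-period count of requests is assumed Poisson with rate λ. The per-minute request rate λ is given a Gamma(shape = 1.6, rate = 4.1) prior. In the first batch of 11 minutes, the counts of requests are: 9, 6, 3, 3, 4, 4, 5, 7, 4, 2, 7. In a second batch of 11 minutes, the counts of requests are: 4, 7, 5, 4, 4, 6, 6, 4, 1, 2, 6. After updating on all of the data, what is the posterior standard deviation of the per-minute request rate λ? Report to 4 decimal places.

With a Gamma(shape α, rate β) prior, the Poisson likelihood is conjugate: the posterior is Gamma(α + ΣXᵢ, β + n).
Batch 1: sum of counts S = 54 over n = 11 minutes.
After batch 1: Gamma(α+S, β+n) = Gamma(1.6+54, 4.1+11) = Gamma(55.6, 15.1).
Batch 2: sum of counts S = 49 over n = 11 minutes.
After batch 2: Gamma(α+S, β+n) = Gamma(55.6+49, 15.1+11) = Gamma(104.6, 26.1).
SD = √α/β = √104.6/26.1 = 0.3919.

0.3919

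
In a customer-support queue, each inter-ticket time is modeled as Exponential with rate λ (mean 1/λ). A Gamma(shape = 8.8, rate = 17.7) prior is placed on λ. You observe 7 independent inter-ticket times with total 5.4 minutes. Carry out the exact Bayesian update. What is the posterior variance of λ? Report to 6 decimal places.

With a Gamma(shape α, rate β) prior on the exponential rate λ, the posterior after n observations with total T = Σxᵢ is Gamma(α+n, β+T).
Posterior: Gamma(8.8+7, 17.7+5.4) = Gamma(15.8, 23.1).
Var = α/β² = 0.029610.

0.029610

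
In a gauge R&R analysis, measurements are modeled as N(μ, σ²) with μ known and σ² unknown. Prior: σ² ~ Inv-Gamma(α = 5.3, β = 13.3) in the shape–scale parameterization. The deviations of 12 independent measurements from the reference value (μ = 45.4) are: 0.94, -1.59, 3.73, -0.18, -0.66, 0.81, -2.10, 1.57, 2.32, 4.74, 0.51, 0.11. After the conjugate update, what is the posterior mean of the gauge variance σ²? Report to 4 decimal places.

3.8857

With known mean μ and an Inverse-Gamma(α, β) prior on σ², the Normal likelihood is conjugate: posterior is Inv-Gamma(α + n/2, β + Σ(xᵢ−μ)²/2).
Σ(xᵢ−μ)² = (0.94)² + (-1.59)² + (3.73)² + (-0.18)² + (-0.66)² + (0.81)² + (-2.10)² + (1.57)² + (2.32)² + (4.74)² + (0.51)² + (0.11)² = 53.4458.
Posterior: Inv-Gamma(5.3 + 12/2, 13.3 + 53.4458/2) = Inv-Gamma(11.30, 40.02290).
E[σ²|data] = β/(α−1) = 40.02290/10.30 = 3.8857.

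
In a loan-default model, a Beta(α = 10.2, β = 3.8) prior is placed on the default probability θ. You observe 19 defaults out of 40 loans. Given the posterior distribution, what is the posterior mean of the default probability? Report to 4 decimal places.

0.5407

The Beta prior is conjugate to a Binomial/Bernoulli likelihood; the update adds successes to α and failures to β.
Posterior: Beta(α+k, β+n−k) = Beta(10.2+19, 3.8+21) = Beta(29.2, 24.8).
Posterior mean = α/(α+β) = 29.2/54.0 = 0.5407.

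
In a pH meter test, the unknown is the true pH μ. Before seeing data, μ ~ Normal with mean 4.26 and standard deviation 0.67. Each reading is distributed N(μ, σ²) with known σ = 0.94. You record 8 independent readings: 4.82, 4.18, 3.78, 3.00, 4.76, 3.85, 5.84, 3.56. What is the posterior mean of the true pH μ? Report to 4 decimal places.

4.2309

For Normal data with known variance σ², a Normal(μ₀, σ₀²) prior on μ is conjugate. Posterior precision = 1/σ₀² + n/σ²; posterior mean is the precision-weighted average of μ₀ and x̄.
Σxᵢ = 4.82 + 4.18 + 3.78 + 3.00 + 4.76 + 3.85 + 5.84 + 3.56 = 33.79, so n·x̄ = 33.79.
σ₀² = 0.67² = 0.4489, σ² = 0.94² = 0.8836; σ² + n·σ₀² = 0.8836 + 8·0.4489 = 4.4748.
Posterior mean = (μ₀/σ₀² + n·x̄/σ²)/(1/σ₀² + n/σ²) = (σ²·μ₀ + σ₀²·n·x̄)/(σ² + n·σ₀²) = (0.8836·4.26 + 0.4489·33.79)/4.4748 = 18.932467/4.4748 = 4.2309.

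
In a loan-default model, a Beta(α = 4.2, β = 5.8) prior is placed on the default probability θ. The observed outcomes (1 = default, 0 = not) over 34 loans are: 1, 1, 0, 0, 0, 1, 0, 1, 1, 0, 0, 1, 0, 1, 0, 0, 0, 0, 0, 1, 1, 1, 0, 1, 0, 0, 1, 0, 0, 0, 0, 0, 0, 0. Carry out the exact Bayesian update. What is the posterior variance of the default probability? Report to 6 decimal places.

0.005169

The Beta prior is conjugate to a Binomial/Bernoulli likelihood; the update adds successes to α and failures to β.
Posterior: Beta(α+k, β+n−k) = Beta(4.2+12, 5.8+22) = Beta(16.2, 27.8).
Var = αβ/((α+β)²(α+β+1)) = 16.2·27.8/(44.0²·45.0) = 0.005169.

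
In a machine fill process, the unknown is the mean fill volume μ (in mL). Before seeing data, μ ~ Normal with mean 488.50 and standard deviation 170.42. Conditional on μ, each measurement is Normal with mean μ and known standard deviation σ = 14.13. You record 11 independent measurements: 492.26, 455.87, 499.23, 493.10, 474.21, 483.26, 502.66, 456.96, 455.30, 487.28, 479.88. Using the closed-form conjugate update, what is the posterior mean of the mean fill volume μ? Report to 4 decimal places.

480.0062

For Normal data with known variance σ², a Normal(μ₀, σ₀²) prior on μ is conjugate. Posterior precision = 1/σ₀² + n/σ²; posterior mean is the precision-weighted average of μ₀ and x̄.
Σxᵢ = 492.26 + 455.87 + 499.23 + 493.10 + 474.21 + 483.26 + 502.66 + 456.96 + 455.30 + 487.28 + 479.88 = 5280.01, so n·x̄ = 5280.01.
σ₀² = 170.42² = 29042.9764, σ² = 14.13² = 199.6569; σ² + n·σ₀² = 199.6569 + 11·29042.9764 = 319672.3973.
Posterior mean = (μ₀/σ₀² + n·x̄/σ²)/(1/σ₀² + n/σ²) = (σ²·μ₀ + σ₀²·n·x̄)/(σ² + n·σ₀²) = (199.6569·488.50 + 29042.9764·5280.01)/319672.3973 = 153444738.217414/319672.3973 = 480.0062.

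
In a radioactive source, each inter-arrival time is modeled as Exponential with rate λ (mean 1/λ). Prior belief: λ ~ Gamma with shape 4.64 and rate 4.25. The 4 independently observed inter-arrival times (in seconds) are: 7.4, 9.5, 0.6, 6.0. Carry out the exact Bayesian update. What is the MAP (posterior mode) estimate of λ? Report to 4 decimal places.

0.2753

With a Gamma(shape α, rate β) prior on the exponential rate λ, the posterior after n observations with total T = Σxᵢ is Gamma(α+n, β+T).
Sum of observations T = 23.5 seconds; n = 4.
Posterior: Gamma(4.64+4, 4.25+23.5) = Gamma(8.64, 27.75).
Mode = (α−1)/β = 0.2753.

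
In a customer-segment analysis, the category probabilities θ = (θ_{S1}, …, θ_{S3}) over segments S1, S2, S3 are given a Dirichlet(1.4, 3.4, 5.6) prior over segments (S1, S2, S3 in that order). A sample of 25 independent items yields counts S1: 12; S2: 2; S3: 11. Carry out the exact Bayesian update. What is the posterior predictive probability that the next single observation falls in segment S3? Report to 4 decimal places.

0.4689

The Dirichlet prior is conjugate to the Multinomial likelihood: each posterior αⱼ = prior αⱼ + observed count nⱼ.
Posterior concentration: (13.4, 5.4, 16.6), total = 35.4.
P(next = S3 | data) = α_{S3}/Σα = 0.4689.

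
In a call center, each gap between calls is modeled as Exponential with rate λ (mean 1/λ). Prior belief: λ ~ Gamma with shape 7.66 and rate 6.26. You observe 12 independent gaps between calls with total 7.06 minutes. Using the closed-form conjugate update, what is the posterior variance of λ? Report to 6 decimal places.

0.110809

With a Gamma(shape α, rate β) prior on the exponential rate λ, the posterior after n observations with total T = Σxᵢ is Gamma(α+n, β+T).
Posterior: Gamma(7.66+12, 6.26+7.06) = Gamma(19.66, 13.32).
Var = α/β² = 0.110809.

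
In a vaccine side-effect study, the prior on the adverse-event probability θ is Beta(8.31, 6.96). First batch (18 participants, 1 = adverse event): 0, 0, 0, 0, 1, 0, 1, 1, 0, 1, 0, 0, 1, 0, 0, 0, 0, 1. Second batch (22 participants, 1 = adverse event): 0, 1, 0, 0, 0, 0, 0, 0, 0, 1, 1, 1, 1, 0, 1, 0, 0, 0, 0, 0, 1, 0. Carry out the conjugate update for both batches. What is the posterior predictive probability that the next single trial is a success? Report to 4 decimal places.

The Beta prior is conjugate to a Binomial/Bernoulli likelihood; the update adds successes to α and failures to β.
After batch 1: Beta(8.31+6, 6.96+12) = Beta(14.31, 18.96).
After batch 2: Beta(14.31+7, 18.96+15) = Beta(21.31, 33.96).
For a single future Bernoulli trial, P(success | data) = α/(α+β) = 0.3856.

0.3856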